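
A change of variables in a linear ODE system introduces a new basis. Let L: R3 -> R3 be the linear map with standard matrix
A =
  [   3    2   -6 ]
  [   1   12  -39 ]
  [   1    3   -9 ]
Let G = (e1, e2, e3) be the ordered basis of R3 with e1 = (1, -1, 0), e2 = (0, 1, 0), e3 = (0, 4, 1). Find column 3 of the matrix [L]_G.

Compute L(e3) = A e3 = (2, 9, 3) in standard coordinates.
Then write this in G-coordinates: solve for y in y_1 e1 + ... + y_3 e3 = (2, 9, 3).
This gives y = (2, -1, 3), which is column 3 of [L]_G.

(2, -1, 3)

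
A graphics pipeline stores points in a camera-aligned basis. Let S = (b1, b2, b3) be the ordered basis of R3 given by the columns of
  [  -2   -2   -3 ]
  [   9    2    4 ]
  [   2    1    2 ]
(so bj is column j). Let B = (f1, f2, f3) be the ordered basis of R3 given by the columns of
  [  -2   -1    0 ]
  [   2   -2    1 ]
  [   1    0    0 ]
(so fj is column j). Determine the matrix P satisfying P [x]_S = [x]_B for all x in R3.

Take x = bj: its S-coordinates are the j-th standard unit vector, so P e_j — column j of P — equals [bj]_B.
b1 = 2f1 - 2f2 + f3, giving column 1 = (2, -2, 1); repeating for each j gives P = [[2, 1, 2], [-2, 0, -1], [1, 0, -2]].

[[2, 1, 2], [-2, 0, -1], [1, 0, -2]]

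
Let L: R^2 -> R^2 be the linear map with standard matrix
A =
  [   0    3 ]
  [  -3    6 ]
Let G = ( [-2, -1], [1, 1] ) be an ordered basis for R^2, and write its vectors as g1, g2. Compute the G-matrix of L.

[[3, 0], [3, 3]]

With P the matrix whose columns are g1, g2, [L]_G = P^(-1) A P.
Column by column: L(g1) = A g1 = [-3, 0]; its G-coordinates [3, 3] give column 1.
Continuing for each basis vector yields [L]_G = [[3, 0], [3, 3]].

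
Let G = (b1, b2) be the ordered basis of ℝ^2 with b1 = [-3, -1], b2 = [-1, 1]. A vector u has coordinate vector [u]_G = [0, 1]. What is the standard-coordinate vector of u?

[-1, 1]

The coordinates say u = 0·b1 + b2; adding the scaled basis vectors gives [-1, 1].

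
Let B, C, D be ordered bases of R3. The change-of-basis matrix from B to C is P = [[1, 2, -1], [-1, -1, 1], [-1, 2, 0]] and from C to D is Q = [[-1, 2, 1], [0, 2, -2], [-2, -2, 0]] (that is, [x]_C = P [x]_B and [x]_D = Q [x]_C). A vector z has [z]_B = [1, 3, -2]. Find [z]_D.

Apply P to get C-coordinates [9, -6, 5], then Q to get D-coordinates.
The result is [z]_D = [-16, -22, -6].

[-16, -22, -6]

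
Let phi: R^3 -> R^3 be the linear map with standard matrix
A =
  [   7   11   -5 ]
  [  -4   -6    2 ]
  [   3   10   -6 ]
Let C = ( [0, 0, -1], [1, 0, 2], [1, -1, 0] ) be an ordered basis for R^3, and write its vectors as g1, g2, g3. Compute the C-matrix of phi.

The j-th column of [phi]_C is [phi(gj)]_C.
phi(g1) = A g1 = [5, -2, 6] = 0·g1 + 3g2 + 2g3, so column 1 is [0, 3, 2].
Repeating for g2, g3 and assembling the columns gives [[0, 3, 3], [3, -3, -2], [2, 0, -2]].

[[0, 3, 3], [3, -3, -2], [2, 0, -2]]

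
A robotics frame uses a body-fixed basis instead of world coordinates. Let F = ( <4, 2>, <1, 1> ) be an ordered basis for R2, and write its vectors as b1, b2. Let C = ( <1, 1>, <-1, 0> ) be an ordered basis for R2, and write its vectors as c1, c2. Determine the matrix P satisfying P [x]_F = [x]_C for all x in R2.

[[2, 1], [-2, 0]]

Take x = bj: its F-coordinates are the j-th standard unit vector, so P e_j — column j of P — equals [bj]_C.
b1 = 2c1 - 2c2, giving column 1 = <2, -2>; repeating for each j gives P = [[2, 1], [-2, 0]].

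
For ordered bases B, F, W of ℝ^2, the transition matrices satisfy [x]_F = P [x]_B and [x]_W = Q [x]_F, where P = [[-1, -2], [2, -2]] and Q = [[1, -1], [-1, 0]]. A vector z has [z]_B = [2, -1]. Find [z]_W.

[-6, 0]

Composing the changes, [z]_W = Q P [z]_B.
Q P = [[-3, 0], [1, 2]]; applying this to [2, -1] gives [-6, 0].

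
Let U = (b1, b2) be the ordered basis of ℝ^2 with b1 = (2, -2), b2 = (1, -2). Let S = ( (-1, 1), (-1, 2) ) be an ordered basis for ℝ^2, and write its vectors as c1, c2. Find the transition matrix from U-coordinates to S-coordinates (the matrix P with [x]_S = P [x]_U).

Column j of P is [bj]_S, since P maps U-coordinates to S-coordinates.
Expressing b1 in S: b1 = -2c1 + 0·c2, so column 1 of P is (-2, 0).
Doing the same for each bj gives P = [[-2, 0], [0, -1]].

[[-2, 0], [0, -1]]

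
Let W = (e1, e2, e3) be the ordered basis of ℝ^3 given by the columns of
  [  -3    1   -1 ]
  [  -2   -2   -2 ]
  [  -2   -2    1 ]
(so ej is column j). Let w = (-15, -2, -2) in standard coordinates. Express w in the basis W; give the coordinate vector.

(4, -3, 0)

We seek scalars with c_1 e1 + ... + c_3 e3 = w; equivalently solve M c = w where the columns of M are e1, ..., e3.
Solving this 3x3 system gives c = (4, -3, 0).
Check: 4e1 - 3e2 + 0·e3 = (-15, -2, -2).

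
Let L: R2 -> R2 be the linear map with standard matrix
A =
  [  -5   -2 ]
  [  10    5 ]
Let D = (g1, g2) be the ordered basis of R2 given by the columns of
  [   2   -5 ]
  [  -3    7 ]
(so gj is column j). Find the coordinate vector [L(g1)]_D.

Compute L(g1) = A g1 = [-4, 5] in standard coordinates.
Then write this in D-coordinates: solve for y in y_1 g1 + y_2 g2 = [-4, 5].
This gives y = [3, 2], which is column 1 of [L]_D.

[3, 2]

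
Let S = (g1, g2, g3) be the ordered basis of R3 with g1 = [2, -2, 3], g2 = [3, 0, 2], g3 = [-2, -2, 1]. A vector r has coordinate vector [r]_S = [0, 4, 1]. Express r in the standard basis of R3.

[10, -2, 9]

By definition r = 0·g1 + 4g2 + g3.
Summing componentwise gives [10, -2, 9].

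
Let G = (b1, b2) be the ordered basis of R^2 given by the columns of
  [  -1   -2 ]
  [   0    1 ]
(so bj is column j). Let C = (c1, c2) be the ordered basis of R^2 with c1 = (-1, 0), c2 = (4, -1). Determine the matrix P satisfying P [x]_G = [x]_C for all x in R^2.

[[1, -2], [0, -1]]

Take x = bj: its G-coordinates are the j-th standard unit vector, so P e_j — column j of P — equals [bj]_C.
b1 = c1 + 0·c2, giving column 1 = (1, 0); repeating for each j gives P = [[1, -2], [0, -1]].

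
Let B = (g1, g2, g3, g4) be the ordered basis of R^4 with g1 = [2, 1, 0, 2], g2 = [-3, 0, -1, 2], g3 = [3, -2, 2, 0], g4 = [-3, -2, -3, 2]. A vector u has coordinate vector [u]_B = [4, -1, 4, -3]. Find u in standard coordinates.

The coordinates say u = 4g1 - g2 + 4g3 - 3g4; adding the scaled basis vectors gives [32, 2, 18, 0].

[32, 2, 18, 0]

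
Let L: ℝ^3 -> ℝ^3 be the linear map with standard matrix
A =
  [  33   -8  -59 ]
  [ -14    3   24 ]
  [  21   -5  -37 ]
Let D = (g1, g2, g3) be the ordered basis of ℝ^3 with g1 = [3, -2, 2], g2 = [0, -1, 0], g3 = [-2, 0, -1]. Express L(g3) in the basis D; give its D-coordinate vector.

[-3, 2, -1]

Column 3 of [L]_D is the D-coordinate vector of L(g3).
In standard coordinates L(g3) = A g3 = [-7, 4, -5].
Converting to D: [-7, 4, -5] = -3g1 + 2g2 - g3, so the coordinate vector is [-3, 2, -1].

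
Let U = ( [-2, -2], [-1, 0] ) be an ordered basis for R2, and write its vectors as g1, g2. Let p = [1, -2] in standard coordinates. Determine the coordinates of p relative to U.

[1, -3]

Write p = c_1 g1 + c_2 g2 and solve for the c_i.
System: -2c_1 - c_2 = 1, -2c_1 + 0c_2 = -2; solving gives c_1 = 1, c_2 = -3.
Check: g1 - 3g2 = [1, -2].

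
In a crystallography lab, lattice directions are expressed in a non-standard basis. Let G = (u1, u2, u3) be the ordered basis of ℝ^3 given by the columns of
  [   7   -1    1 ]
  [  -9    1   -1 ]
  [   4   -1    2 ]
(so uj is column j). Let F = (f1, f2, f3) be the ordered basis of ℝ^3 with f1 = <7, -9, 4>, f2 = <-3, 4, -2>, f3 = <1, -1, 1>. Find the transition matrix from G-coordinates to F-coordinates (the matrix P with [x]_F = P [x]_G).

Column j of P is [uj]_F, since P maps G-coordinates to F-coordinates.
Expressing u1 in F: u1 = f1 + 0·f2 + 0·f3, so column 1 of P is <1, 0, 0>.
Doing the same for each uj gives P = [[1, 0, -1], [0, 0, -2], [0, -1, 2]].

[[1, 0, -1], [0, 0, -2], [0, -1, 2]]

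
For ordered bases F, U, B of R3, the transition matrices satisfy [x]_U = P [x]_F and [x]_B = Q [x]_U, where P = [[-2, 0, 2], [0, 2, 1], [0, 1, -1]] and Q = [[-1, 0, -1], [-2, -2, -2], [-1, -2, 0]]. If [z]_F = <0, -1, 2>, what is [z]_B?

<-1, -2, -4>

Apply P to get U-coordinates <4, 0, -3>, then Q to get B-coordinates.
The result is [z]_B = <-1, -2, -4>.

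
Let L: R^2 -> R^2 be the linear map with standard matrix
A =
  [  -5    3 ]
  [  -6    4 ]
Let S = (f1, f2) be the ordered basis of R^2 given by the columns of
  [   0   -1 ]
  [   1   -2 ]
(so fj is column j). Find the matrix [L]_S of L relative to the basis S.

[[-2, 0], [-3, 1]]

The j-th column of [L]_S is [L(fj)]_S.
L(f1) = A f1 = <3, 4> = -2f1 - 3f2, so column 1 is <-2, -3>.
Repeating for f2 and assembling the columns gives [[-2, 0], [-3, 1]].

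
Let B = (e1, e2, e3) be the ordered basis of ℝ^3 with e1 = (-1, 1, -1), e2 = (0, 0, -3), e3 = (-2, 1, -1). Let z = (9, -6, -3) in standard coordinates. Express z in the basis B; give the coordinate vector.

(-3, 3, -3)

We seek scalars with c_1 e1 + ... + c_3 e3 = z; equivalently solve M c = z where the columns of M are e1, ..., e3.
Row-reducing the augmented matrix [M | z] gives c = (-3, 3, -3).
Check: -3e1 + 3e2 - 3e3 = (9, -6, -3).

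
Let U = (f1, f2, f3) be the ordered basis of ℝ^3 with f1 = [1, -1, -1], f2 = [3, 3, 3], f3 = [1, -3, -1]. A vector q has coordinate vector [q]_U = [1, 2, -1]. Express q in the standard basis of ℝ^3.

By definition q = f1 + 2f2 - f3.
Summing componentwise gives [6, 8, 6].

[6, 8, 6]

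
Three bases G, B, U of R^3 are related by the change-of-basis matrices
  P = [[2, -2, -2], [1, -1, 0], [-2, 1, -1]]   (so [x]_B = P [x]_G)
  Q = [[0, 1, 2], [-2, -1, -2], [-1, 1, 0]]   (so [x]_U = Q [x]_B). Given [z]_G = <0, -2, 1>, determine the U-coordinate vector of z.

<-4, 0, 0>

Apply P to get B-coordinates <2, 2, -3>, then Q to get U-coordinates.
The result is [z]_U = <-4, 0, 0>.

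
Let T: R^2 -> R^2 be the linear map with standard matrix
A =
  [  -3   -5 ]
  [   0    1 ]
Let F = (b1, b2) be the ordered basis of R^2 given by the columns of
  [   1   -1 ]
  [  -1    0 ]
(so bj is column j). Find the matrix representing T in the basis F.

The j-th column of [T]_F is [T(bj)]_F.
T(b1) = A b1 = <2, -1> = b1 - b2, so column 1 is <1, -1>.
Repeating for b2 and assembling the columns gives [[1, 0], [-1, -3]].

[[1, 0], [-1, -3]]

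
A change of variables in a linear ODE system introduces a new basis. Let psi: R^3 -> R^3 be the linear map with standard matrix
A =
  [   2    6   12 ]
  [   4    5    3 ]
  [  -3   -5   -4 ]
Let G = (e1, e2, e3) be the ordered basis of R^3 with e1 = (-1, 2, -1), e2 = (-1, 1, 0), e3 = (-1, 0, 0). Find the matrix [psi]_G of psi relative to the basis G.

[[3, 2, -3], [-3, -3, 2], [2, -3, 3]]

Let P have columns e1, ..., e3. Then [psi]_G = P^(-1) A P.
Here det P = -1, so P^(-1) is integer; computing A P first and then P^(-1)(A P) gives [[3, 2, -3], [-3, -3, 2], [2, -3, 3]].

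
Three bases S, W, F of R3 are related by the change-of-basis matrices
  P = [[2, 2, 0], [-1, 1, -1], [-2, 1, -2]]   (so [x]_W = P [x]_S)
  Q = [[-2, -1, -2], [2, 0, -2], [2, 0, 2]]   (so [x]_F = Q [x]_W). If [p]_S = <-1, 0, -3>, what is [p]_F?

Apply P to get W-coordinates <-2, 4, 8>, then Q to get F-coordinates.
The result is [p]_F = <-16, -20, 12>.

<-16, -20, 12>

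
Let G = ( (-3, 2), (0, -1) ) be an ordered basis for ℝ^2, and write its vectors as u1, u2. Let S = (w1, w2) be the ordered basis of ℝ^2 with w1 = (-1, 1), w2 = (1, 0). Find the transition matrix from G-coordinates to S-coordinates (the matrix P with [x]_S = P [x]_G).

[[2, -1], [-1, -1]]

Column j of P is [uj]_S, since P maps G-coordinates to S-coordinates.
Expressing u1 in S: u1 = 2w1 - w2, so column 1 of P is (2, -1).
Doing the same for each uj gives P = [[2, -1], [-1, -1]].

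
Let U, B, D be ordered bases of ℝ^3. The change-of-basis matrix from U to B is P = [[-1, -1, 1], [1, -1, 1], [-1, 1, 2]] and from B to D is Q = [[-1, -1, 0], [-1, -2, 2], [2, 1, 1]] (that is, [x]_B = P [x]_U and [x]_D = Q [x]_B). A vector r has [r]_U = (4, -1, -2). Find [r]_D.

(2, -19, -16)

Apply P to get B-coordinates (-5, 3, -9), then Q to get D-coordinates.
The result is [r]_D = (2, -19, -16).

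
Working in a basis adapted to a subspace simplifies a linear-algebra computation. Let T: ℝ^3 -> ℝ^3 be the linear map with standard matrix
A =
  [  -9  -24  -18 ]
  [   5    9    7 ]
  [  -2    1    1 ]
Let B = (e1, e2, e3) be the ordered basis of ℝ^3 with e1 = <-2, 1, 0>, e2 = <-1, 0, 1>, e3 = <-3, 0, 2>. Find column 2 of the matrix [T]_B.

Column 2 of [T]_B is the B-coordinate vector of T(e2).
In standard coordinates T(e2) = A e2 = <-9, 2, 3>.
Converting to B: <-9, 2, 3> = 2e1 - e2 + 2e3, so the coordinate vector is <2, -1, 2>.

<2, -1, 2>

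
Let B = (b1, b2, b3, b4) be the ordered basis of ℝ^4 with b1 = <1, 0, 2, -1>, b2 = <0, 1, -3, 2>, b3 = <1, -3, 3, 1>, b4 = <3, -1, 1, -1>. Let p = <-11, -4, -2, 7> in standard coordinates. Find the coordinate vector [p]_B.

Write p = c_1 b1 + ... + c_4 b4 and solve for the c_i.
Gaussian elimination on [M | p] yields c = (-4, -1, 2, -3).
Check: -4b1 - b2 + 2b3 - 3b4 = <-11, -4, -2, 7>.

<-4, -1, 2, -3>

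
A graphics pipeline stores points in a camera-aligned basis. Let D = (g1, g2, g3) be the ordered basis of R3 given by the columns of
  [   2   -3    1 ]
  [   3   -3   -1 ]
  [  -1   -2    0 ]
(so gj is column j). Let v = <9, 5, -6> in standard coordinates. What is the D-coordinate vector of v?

Write v = c_1 g1 + ... + c_3 g3 and solve for the c_i.
Row-reducing the augmented matrix [M | v] gives c = (4, 1, 4).
Check: 4g1 + g2 + 4g3 = <9, 5, -6>.

<4, 1, 4>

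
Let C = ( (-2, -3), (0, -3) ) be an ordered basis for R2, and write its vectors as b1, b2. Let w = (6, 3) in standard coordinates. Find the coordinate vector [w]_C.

[w]_C is the unique c with M c = w, where M has columns b1, b2.
System: -2c_1 + 0c_2 = 6, -3c_1 - 3c_2 = 3; solving gives c_1 = -3, c_2 = 2.
Check: -3b1 + 2b2 = (6, 3).

(-3, 2)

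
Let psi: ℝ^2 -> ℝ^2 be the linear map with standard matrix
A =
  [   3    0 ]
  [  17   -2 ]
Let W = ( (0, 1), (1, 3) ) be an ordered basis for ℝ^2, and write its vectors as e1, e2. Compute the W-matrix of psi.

[[-2, 2], [0, 3]]

With P the matrix whose columns are e1, e2, [psi]_W = P^(-1) A P.
Column by column: psi(e1) = A e1 = (0, -2); its W-coordinates (-2, 0) give column 1.
Continuing for each basis vector yields [psi]_W = [[-2, 2], [0, 3]].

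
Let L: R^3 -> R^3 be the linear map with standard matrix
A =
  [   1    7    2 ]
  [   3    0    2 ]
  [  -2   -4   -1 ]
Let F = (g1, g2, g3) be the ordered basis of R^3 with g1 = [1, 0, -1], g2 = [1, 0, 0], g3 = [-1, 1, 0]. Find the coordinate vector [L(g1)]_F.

Column 1 of [L]_F is the F-coordinate vector of L(g1).
In standard coordinates L(g1) = A g1 = [-1, 1, -1].
Converting to F: [-1, 1, -1] = g1 - g2 + g3, so the coordinate vector is [1, -1, 1].

[1, -1, 1]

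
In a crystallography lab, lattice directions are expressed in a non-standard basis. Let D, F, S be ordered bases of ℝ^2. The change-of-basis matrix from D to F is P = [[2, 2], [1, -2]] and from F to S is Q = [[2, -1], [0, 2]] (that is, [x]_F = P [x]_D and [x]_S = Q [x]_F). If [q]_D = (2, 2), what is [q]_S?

(18, -4)

First [q]_F = P [q]_D = (8, -2).
Then [q]_S = Q [q]_F = (18, -4).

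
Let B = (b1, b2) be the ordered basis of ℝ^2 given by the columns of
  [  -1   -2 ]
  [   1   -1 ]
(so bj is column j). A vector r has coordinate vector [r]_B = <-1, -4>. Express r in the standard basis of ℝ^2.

By definition r = -b1 - 4b2.
Summing componentwise gives <9, 3>.

<9, 3>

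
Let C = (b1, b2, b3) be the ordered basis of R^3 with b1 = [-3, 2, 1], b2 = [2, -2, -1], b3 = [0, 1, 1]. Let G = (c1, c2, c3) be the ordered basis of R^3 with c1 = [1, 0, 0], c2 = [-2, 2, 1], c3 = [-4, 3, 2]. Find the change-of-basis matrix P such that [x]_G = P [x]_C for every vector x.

[[-1, 0, 2], [1, -1, -1], [0, 0, 1]]

Take x = bj: its C-coordinates are the j-th standard unit vector, so P e_j — column j of P — equals [bj]_G.
b1 = -c1 + c2 + 0·c3, giving column 1 = [-1, 1, 0]; repeating for each j gives P = [[-1, 0, 2], [1, -1, -1], [0, 0, 1]].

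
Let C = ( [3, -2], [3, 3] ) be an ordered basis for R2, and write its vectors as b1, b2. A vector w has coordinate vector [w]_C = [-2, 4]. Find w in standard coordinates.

The coordinates say w = -2b1 + 4b2; adding the scaled basis vectors gives [6, 16].

[6, 16]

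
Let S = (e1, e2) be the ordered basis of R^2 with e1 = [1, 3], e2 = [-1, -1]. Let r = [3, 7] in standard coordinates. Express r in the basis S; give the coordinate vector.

[2, -1]

We seek scalars with c_1 e1 + c_2 e2 = r; equivalently solve M c = r where the columns of M are e1, e2.
System: c_1 - c_2 = 3, 3c_1 - c_2 = 7; solving gives c_1 = 2, c_2 = -1.
Check: 2e1 - e2 = [3, 7].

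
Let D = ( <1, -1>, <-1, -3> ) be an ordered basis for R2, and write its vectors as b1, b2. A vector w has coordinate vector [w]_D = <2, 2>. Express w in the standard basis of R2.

The coordinates say w = 2b1 + 2b2; adding the scaled basis vectors gives <0, -8>.

<0, -8>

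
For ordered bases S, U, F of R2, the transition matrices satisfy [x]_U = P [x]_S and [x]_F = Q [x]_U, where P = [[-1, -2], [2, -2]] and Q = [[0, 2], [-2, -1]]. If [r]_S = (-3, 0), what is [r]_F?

Apply P to get U-coordinates (3, -6), then Q to get F-coordinates.
The result is [r]_F = (-12, 0).

(-12, 0)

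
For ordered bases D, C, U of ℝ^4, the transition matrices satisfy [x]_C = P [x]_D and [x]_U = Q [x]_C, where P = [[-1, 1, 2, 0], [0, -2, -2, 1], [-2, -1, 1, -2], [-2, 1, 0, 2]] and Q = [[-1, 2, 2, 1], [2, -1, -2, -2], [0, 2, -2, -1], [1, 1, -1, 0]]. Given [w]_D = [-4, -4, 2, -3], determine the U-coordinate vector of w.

[36, -29, -36, -15]

Apply P to get C-coordinates [4, 1, 20, -2], then Q to get U-coordinates.
The result is [w]_U = [36, -29, -36, -15].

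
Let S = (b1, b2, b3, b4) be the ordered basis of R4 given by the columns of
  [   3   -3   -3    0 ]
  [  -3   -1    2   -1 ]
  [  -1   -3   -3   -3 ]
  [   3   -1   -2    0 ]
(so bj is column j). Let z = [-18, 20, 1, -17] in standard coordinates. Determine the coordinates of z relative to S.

[z]_S is the unique c with M c = z, where M has columns b1, ..., b4.
Row-reducing the augmented matrix [M | z] gives c = (-4, -1, 3, -1).
Check: -4b1 - b2 + 3b3 - b4 = [-18, 20, 1, -17].

[-4, -1, 3, -1]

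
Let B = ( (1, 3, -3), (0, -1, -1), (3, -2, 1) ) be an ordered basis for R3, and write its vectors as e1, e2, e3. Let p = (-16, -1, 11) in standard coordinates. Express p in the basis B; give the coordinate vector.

Write p = c_1 e1 + ... + c_3 e3 and solve for the c_i.
Row-reducing the augmented matrix [M | p] gives c = (-4, -3, -4).
Check: -4e1 - 3e2 - 4e3 = (-16, -1, 11).

(-4, -3, -4)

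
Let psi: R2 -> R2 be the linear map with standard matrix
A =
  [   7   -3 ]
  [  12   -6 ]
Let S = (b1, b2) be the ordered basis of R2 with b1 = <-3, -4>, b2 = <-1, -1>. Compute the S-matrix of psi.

The j-th column of [psi]_S is [psi(bj)]_S.
psi(b1) = A b1 = <-9, -12> = 3b1 + 0·b2, so column 1 is <3, 0>.
Repeating for b2 and assembling the columns gives [[3, 2], [0, -2]].

[[3, 2], [0, -2]]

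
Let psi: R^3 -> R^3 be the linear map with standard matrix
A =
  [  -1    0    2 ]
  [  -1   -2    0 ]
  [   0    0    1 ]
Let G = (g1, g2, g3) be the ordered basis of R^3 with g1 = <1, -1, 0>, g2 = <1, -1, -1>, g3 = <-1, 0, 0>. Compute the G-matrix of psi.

[[-1, -2, -1], [0, 1, 0], [0, 2, -2]]

Let P have columns g1, ..., g3. Then [psi]_G = P^(-1) A P.
Here det P = -1, so P^(-1) is integer; computing A P first and then P^(-1)(A P) gives [[-1, -2, -1], [0, 1, 0], [0, 2, -2]].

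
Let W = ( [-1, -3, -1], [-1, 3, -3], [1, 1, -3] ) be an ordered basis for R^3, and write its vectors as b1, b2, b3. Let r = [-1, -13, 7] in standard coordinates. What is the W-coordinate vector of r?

[2, -2, -1]

We seek scalars with c_1 b1 + ... + c_3 b3 = r; equivalently solve M c = r where the columns of M are b1, ..., b3.
Row-reducing the augmented matrix [M | r] gives c = (2, -2, -1).
Check: 2b1 - 2b2 - b3 = [-1, -13, 7].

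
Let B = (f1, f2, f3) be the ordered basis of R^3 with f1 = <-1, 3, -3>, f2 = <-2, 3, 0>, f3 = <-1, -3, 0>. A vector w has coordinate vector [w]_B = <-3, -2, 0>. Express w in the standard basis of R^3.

<7, -15, 9>

w = M [w]_B, where M has columns f1, ..., f3.
Carrying out the matrix-vector product, w = <7, -15, 9>.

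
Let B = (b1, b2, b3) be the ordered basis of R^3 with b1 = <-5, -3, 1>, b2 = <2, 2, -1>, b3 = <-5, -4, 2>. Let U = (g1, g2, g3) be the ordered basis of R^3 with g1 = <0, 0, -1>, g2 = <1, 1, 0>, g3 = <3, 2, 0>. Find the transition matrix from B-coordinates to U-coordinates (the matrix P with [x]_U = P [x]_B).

Column j of P is [bj]_U, since P maps B-coordinates to U-coordinates.
Expressing b1 in U: b1 = -g1 + g2 - 2g3, so column 1 of P is <-1, 1, -2>.
Doing the same for each bj gives P = [[-1, 1, -2], [1, 2, -2], [-2, 0, -1]].

[[-1, 1, -2], [1, 2, -2], [-2, 0, -1]]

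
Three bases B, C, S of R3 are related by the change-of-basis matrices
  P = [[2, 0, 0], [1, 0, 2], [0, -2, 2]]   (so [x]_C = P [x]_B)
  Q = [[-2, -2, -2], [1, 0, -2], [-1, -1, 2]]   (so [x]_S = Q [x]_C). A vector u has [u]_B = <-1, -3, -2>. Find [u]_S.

<10, -6, 11>

Apply P to get C-coordinates <-2, -5, 2>, then Q to get S-coordinates.
The result is [u]_S = <10, -6, 11>.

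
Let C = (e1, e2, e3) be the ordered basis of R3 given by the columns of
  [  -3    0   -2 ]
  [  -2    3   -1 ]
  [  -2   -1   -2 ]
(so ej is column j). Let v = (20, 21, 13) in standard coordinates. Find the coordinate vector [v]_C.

[v]_C is the unique c with M c = v, where M has columns e1, ..., e3.
Gaussian elimination on [M | v] yields c = (-4, 3, -4).
Check: -4e1 + 3e2 - 4e3 = (20, 21, 13).

(-4, 3, -4)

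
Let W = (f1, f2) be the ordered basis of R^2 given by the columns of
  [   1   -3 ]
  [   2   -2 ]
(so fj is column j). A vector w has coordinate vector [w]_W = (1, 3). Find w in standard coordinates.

(-8, -4)

By definition w = f1 + 3f2.
Summing componentwise gives (-8, -4).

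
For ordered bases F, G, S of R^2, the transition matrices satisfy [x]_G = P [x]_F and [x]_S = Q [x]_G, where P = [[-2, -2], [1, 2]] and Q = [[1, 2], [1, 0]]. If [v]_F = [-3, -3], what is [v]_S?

Apply P to get G-coordinates [12, -9], then Q to get S-coordinates.
The result is [v]_S = [-6, 12].

[-6, 12]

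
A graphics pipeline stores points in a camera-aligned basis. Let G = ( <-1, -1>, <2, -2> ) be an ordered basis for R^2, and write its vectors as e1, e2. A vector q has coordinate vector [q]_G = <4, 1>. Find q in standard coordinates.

The coordinates say q = 4e1 + e2; adding the scaled basis vectors gives <-2, -6>.

<-2, -6>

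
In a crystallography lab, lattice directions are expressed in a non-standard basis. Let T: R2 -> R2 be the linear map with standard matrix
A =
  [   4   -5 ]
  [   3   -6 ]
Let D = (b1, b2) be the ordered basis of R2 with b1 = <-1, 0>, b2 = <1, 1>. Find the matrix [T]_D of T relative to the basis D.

[[1, -2], [-3, -3]]

Let P have columns b1, b2. Then [T]_D = P^(-1) A P.
Here det P = -1, so P^(-1) is integer; computing A P first and then P^(-1)(A P) gives [[1, -2], [-3, -3]].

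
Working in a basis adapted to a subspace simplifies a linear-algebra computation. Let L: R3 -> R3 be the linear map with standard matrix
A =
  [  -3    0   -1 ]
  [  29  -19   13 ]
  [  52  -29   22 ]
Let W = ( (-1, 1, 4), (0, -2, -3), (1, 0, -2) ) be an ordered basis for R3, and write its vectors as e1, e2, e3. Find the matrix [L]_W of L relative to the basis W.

With P the matrix whose columns are e1, ..., e3, [L]_W = P^(-1) A P.
Column by column: L(e1) = A e1 = (-1, 4, 7); its W-coordinates (-2, -3, -3) give column 1.
Continuing for each basis vector yields [L]_W = [[-2, -1, 3], [-3, 0, 0], [-3, 2, 2]].

[[-2, -1, 3], [-3, 0, 0], [-3, 2, 2]]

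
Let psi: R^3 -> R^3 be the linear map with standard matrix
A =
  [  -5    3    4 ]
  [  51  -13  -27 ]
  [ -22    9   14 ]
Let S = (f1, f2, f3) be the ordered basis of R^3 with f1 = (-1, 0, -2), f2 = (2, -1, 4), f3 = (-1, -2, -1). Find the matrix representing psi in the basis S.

[[-3, -2, 1], [-3, -1, -2], [0, -3, 0]]

Let P have columns f1, ..., f3. Then [psi]_S = P^(-1) A P.
Here det P = 1, so P^(-1) is integer; computing A P first and then P^(-1)(A P) gives [[-3, -2, 1], [-3, -1, -2], [0, -3, 0]].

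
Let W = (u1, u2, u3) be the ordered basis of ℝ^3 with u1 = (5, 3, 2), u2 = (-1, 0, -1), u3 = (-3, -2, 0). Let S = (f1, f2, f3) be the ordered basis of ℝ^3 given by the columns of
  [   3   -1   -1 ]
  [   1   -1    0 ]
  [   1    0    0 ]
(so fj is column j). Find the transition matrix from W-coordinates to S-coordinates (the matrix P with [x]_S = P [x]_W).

[[2, -1, 0], [-1, -1, 2], [2, -1, 1]]

Let M have columns uj and N have columns fj. Then for every x, N [x]_S = x = M [x]_W, so P = N^(-1) M.
Since det N = -1, N^(-1) has integer entries; multiplying gives P = [[2, -1, 0], [-1, -1, 2], [2, -1, 1]].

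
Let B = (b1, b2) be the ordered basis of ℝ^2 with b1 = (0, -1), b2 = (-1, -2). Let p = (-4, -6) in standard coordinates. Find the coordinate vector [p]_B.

Write p = c_1 b1 + c_2 b2 and solve for the c_i.
System: 0c_1 - c_2 = -4, -c_1 - 2c_2 = -6; solving gives c_1 = -2, c_2 = 4.
Check: -2b1 + 4b2 = (-4, -6).

(-2, 4)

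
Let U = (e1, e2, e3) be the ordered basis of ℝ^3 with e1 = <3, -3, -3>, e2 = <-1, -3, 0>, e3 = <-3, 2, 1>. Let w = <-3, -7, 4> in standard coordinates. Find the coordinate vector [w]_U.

We seek scalars with c_1 e1 + ... + c_3 e3 = w; equivalently solve M c = w where the columns of M are e1, ..., e3.
Solving this 3x3 system gives c = (-2, 3, -2).
Check: -2e1 + 3e2 - 2e3 = <-3, -7, 4>.

<-2, 3, -2>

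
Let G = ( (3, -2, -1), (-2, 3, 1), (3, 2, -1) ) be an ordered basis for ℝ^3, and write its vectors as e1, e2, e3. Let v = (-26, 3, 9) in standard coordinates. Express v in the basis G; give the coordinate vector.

(-4, 1, -4)

Write v = c_1 e1 + ... + c_3 e3 and solve for the c_i.
Solving this 3x3 system gives c = (-4, 1, -4).
Check: -4e1 + e2 - 4e3 = (-26, 3, 9).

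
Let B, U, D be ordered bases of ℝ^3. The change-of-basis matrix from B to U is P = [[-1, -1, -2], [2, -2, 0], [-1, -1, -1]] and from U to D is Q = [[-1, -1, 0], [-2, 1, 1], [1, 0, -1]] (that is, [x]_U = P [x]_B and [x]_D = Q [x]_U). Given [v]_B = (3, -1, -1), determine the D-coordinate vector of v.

First [v]_U = P [v]_B = (0, 8, -1).
Then [v]_D = Q [v]_U = (-8, 7, 1).

(-8, 7, 1)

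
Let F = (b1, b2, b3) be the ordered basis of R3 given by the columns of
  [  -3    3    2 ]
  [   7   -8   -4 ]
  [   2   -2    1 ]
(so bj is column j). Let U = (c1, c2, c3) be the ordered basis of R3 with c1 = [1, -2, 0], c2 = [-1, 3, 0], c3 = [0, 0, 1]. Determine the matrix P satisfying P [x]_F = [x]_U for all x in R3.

[[-2, 1, 2], [1, -2, 0], [2, -2, 1]]

Let M have columns bj and N have columns cj. Then for every x, N [x]_U = x = M [x]_F, so P = N^(-1) M.
Since det N = 1, N^(-1) has integer entries; multiplying gives P = [[-2, 1, 2], [1, -2, 0], [2, -2, 1]].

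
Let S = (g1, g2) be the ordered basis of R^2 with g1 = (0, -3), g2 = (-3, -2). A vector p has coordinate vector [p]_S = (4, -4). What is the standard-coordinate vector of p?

(12, -4)

The coordinates say p = 4g1 - 4g2; adding the scaled basis vectors gives (12, -4).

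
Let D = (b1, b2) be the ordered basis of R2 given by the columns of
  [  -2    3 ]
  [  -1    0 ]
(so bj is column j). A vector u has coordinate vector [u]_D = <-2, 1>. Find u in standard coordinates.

The coordinates say u = -2b1 + b2; adding the scaled basis vectors gives <7, 2>.

<7, 2>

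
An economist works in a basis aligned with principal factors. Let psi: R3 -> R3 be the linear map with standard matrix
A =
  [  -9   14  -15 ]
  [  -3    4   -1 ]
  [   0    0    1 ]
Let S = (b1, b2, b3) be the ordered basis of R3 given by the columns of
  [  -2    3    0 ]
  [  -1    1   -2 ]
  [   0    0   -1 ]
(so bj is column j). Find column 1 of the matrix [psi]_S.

<-2, 0, 0>

Compute psi(b1) = A b1 = <4, 2, 0> in standard coordinates.
Then write this in S-coordinates: solve for y in y_1 b1 + ... + y_3 b3 = <4, 2, 0>.
This gives y = <-2, 0, 0>, which is column 1 of [psi]_S.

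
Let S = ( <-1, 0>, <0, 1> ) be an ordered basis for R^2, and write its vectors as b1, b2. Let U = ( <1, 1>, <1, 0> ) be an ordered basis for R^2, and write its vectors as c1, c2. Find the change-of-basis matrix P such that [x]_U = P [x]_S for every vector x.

Column j of P is [bj]_U, since P maps S-coordinates to U-coordinates.
Expressing b1 in U: b1 = 0·c1 - c2, so column 1 of P is <0, -1>.
Doing the same for each bj gives P = [[0, 1], [-1, -1]].

[[0, 1], [-1, -1]]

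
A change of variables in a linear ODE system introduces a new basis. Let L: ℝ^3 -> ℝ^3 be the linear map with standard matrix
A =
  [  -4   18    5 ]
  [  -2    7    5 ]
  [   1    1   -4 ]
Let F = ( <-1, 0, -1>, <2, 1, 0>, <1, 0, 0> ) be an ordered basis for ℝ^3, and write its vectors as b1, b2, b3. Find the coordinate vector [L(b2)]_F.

<-3, 3, 1>

Column 2 of [L]_F is the F-coordinate vector of L(b2).
In standard coordinates L(b2) = A b2 = <10, 3, 3>.
Converting to F: <10, 3, 3> = -3b1 + 3b2 + b3, so the coordinate vector is <-3, 3, 1>.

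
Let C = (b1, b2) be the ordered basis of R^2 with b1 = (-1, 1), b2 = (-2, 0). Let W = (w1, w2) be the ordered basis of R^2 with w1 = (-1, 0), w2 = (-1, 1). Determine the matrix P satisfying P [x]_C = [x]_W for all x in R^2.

[[0, 2], [1, 0]]

Let M have columns bj and N have columns wj. Then for every x, N [x]_W = x = M [x]_C, so P = N^(-1) M.
Since det N = -1, N^(-1) has integer entries; multiplying gives P = [[0, 2], [1, 0]].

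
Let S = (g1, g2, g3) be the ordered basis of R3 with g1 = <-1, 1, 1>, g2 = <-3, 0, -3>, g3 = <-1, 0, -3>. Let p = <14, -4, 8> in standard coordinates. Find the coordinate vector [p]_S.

<-4, -3, -1>

Write p = c_1 g1 + ... + c_3 g3 and solve for the c_i.
Gaussian elimination on [M | p] yields c = (-4, -3, -1).
Check: -4g1 - 3g2 - g3 = <14, -4, 8>.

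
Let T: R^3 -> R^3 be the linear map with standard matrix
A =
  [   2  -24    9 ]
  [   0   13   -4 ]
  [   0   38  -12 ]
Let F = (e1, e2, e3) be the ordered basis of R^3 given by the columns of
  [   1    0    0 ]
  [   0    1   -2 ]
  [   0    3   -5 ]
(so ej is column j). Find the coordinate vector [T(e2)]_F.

Compute T(e2) = A e2 = <3, 1, 2> in standard coordinates.
Then write this in F-coordinates: solve for y in y_1 e1 + ... + y_3 e3 = <3, 1, 2>.
This gives y = <3, -1, -1>, which is column 2 of [T]_F.

<3, -1, -1>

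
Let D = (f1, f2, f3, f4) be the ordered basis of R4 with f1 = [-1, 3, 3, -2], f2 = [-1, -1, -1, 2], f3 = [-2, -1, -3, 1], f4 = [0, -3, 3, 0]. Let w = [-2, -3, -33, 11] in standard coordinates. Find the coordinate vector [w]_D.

[-4, 0, 3, -4]

Write w = c_1 f1 + ... + c_4 f4 and solve for the c_i.
Solving this 4x4 system gives c = (-4, 0, 3, -4).
Check: -4f1 + 0·f2 + 3f3 - 4f4 = [-2, -3, -33, 11].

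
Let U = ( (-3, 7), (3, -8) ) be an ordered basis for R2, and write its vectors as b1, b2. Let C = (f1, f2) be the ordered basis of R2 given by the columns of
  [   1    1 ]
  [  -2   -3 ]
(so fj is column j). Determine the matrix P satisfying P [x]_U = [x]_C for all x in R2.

[[-2, 1], [-1, 2]]

Column j of P is [bj]_C, since P maps U-coordinates to C-coordinates.
Expressing b1 in C: b1 = -2f1 - f2, so column 1 of P is (-2, -1).
Doing the same for each bj gives P = [[-2, 1], [-1, 2]].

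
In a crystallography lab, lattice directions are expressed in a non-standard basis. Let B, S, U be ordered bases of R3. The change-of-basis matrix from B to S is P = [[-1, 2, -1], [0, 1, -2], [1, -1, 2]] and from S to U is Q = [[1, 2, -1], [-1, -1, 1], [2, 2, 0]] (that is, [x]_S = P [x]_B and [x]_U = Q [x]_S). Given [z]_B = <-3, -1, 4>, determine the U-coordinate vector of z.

<-27, 18, -24>

First [z]_S = P [z]_B = <-3, -9, 6>.
Then [z]_U = Q [z]_S = <-27, 18, -24>.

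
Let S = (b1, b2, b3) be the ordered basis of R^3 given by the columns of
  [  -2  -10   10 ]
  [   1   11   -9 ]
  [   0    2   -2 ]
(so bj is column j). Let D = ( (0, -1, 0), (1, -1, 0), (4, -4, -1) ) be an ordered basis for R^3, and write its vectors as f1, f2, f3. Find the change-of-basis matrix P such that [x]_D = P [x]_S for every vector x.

Column j of P is [bj]_D, since P maps S-coordinates to D-coordinates.
Expressing b1 in D: b1 = f1 - 2f2 + 0·f3, so column 1 of P is (1, -2, 0).
Doing the same for each bj gives P = [[1, -1, -1], [-2, -2, 2], [0, -2, 2]].

[[1, -1, -1], [-2, -2, 2], [0, -2, 2]]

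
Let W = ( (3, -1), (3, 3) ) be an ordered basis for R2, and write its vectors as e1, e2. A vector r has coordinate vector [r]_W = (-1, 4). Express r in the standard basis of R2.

r = M [r]_W, where M has columns e1, e2.
Carrying out the matrix-vector product, r = (9, 13).

(9, 13)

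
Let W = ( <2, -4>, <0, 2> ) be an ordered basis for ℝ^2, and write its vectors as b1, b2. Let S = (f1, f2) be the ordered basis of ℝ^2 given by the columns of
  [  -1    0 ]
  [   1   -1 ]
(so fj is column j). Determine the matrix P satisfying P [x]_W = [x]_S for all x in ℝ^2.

Column j of P is [bj]_S, since P maps W-coordinates to S-coordinates.
Expressing b1 in S: b1 = -2f1 + 2f2, so column 1 of P is <-2, 2>.
Doing the same for each bj gives P = [[-2, 0], [2, -2]].

[[-2, 0], [2, -2]]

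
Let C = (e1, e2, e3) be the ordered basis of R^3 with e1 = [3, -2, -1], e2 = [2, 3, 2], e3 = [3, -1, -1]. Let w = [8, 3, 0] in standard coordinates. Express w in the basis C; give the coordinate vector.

[-2, 1, 4]

[w]_C is the unique c with M c = w, where M has columns e1, ..., e3.
Gaussian elimination on [M | w] yields c = (-2, 1, 4).
Check: -2e1 + e2 + 4e3 = [8, 3, 0].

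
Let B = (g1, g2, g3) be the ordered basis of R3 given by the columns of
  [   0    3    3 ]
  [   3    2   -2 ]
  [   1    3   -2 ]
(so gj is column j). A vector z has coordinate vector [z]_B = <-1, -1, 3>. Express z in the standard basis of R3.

<6, -11, -10>

z = M [z]_B, where M has columns g1, ..., g3.
Carrying out the matrix-vector product, z = <6, -11, -10>.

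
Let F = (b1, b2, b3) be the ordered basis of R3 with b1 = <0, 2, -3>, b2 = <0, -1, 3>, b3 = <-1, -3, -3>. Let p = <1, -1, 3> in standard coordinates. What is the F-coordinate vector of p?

<-4, -4, -1>

Write p = c_1 b1 + ... + c_3 b3 and solve for the c_i.
Gaussian elimination on [M | p] yields c = (-4, -4, -1).
Check: -4b1 - 4b2 - b3 = <1, -1, 3>.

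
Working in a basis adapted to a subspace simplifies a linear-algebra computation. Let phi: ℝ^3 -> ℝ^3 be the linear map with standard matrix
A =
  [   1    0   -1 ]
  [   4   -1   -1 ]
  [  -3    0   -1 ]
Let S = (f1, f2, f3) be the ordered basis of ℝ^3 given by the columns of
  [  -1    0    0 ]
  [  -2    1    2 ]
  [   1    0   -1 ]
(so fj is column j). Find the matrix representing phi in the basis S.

With P the matrix whose columns are f1, ..., f3, [phi]_S = P^(-1) A P.
Column by column: phi(f1) = A f1 = [-2, -3, 2]; its S-coordinates [2, 1, 0] give column 1.
Continuing for each basis vector yields [phi]_S = [[2, 0, -1], [1, -1, 1], [0, 0, -2]].

[[2, 0, -1], [1, -1, 1], [0, 0, -2]]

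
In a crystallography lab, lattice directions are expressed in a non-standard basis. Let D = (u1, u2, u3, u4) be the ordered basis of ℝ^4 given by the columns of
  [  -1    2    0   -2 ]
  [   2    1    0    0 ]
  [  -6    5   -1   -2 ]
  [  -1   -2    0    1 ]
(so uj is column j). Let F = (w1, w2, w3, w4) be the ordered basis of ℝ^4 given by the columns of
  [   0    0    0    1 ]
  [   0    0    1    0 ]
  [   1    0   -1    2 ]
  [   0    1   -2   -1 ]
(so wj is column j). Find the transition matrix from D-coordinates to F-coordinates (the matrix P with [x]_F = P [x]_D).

Take x = uj: its D-coordinates are the j-th standard unit vector, so P e_j — column j of P — equals [uj]_F.
u1 = -2w1 + 2w2 + 2w3 - w4, giving column 1 = [-2, 2, 2, -1]; repeating for each j gives P = [[-2, 2, -1, 2], [2, 2, 0, -1], [2, 1, 0, 0], [-1, 2, 0, -2]].

[[-2, 2, -1, 2], [2, 2, 0, -1], [2, 1, 0, 0], [-1, 2, 0, -2]]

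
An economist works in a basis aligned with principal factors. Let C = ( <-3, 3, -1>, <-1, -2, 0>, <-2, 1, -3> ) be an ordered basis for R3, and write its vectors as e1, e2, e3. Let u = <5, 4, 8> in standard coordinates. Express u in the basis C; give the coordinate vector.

We seek scalars with c_1 e1 + ... + c_3 e3 = u; equivalently solve M c = u where the columns of M are e1, ..., e3.
Solving this 3x3 system gives c = (1, -2, -3).
Check: e1 - 2e2 - 3e3 = <5, 4, 8>.

<1, -2, -3>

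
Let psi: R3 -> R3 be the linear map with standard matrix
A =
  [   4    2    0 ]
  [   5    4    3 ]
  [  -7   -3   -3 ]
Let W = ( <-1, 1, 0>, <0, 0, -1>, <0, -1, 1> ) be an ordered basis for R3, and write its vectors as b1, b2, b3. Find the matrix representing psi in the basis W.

[[2, 0, 2], [-1, 0, 3], [3, 3, 3]]

Let P have columns b1, ..., b3. Then [psi]_W = P^(-1) A P.
Here det P = 1, so P^(-1) is integer; computing A P first and then P^(-1)(A P) gives [[2, 0, 2], [-1, 0, 3], [3, 3, 3]].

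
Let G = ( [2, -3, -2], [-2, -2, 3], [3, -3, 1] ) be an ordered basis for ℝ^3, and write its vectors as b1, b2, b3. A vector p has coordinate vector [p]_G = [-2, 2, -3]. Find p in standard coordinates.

The coordinates say p = -2b1 + 2b2 - 3b3; adding the scaled basis vectors gives [-17, 11, 7].

[-17, 11, 7]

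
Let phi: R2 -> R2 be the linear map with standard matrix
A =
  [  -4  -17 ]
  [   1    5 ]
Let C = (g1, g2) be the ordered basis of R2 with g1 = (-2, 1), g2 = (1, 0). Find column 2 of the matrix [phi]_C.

Compute phi(g2) = A g2 = (-4, 1) in standard coordinates.
Then write this in C-coordinates: solve for y in y_1 g1 + y_2 g2 = (-4, 1).
This gives y = (1, -2), which is column 2 of [phi]_C.

(1, -2)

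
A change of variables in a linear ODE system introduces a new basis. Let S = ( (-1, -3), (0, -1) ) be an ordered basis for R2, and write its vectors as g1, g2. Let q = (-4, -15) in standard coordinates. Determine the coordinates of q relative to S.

Write q = c_1 g1 + c_2 g2 and solve for the c_i.
System: -c_1 + 0c_2 = -4, -3c_1 - c_2 = -15; solving gives c_1 = 4, c_2 = 3.
Check: 4g1 + 3g2 = (-4, -15).

(4, 3)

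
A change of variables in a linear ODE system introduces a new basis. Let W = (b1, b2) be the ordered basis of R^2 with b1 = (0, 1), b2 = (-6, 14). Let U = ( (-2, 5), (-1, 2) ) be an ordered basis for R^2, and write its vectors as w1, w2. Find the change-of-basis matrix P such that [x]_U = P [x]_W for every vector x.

Take x = bj: its W-coordinates are the j-th standard unit vector, so P e_j — column j of P — equals [bj]_U.
b1 = w1 - 2w2, giving column 1 = (1, -2); repeating for each j gives P = [[1, 2], [-2, 2]].

[[1, 2], [-2, 2]]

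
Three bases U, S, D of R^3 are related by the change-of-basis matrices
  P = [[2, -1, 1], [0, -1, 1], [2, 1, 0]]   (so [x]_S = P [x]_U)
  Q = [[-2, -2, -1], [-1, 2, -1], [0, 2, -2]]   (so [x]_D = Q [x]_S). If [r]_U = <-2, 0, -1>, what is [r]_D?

<16, 7, 6>

Composing the changes, [r]_D = Q P [r]_U.
Q P = [[-6, 3, -4], [-4, -2, 1], [-4, -4, 2]]; applying this to <-2, 0, -1> gives <16, 7, 6>.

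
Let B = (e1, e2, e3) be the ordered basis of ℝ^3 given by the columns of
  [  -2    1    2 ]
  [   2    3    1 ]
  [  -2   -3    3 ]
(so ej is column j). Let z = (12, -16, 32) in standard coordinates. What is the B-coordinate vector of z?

(-4, -4, 4)

Write z = c_1 e1 + ... + c_3 e3 and solve for the c_i.
Row-reducing the augmented matrix [M | z] gives c = (-4, -4, 4).
Check: -4e1 - 4e2 + 4e3 = (12, -16, 32).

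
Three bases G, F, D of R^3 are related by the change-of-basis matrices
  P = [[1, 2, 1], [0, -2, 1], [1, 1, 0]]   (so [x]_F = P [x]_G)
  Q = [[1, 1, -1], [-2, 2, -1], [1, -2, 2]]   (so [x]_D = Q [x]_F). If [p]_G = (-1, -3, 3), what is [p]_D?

(9, 30, -30)

First [p]_F = P [p]_G = (-4, 9, -4).
Then [p]_D = Q [p]_F = (9, 30, -30).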